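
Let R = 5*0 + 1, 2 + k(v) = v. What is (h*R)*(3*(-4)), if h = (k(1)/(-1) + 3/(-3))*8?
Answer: 0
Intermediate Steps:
k(v) = -2 + v
h = 0 (h = ((-2 + 1)/(-1) + 3/(-3))*8 = (-1*(-1) + 3*(-⅓))*8 = (1 - 1)*8 = 0*8 = 0)
R = 1 (R = 0 + 1 = 1)
(h*R)*(3*(-4)) = (0*1)*(3*(-4)) = 0*(-12) = 0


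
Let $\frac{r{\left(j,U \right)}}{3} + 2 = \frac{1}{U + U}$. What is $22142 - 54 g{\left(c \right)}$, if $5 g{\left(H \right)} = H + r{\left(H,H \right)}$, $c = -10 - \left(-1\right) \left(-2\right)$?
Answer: $\frac{89351}{4} \approx 22338.0$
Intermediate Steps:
$r{\left(j,U \right)} = -6 + \frac{3}{2 U}$ ($r{\left(j,U \right)} = -6 + \frac{3}{U + U} = -6 + \frac{3}{2 U}$)
$c = -12$ ($c = -10 - 2 = -12$)
$g{\left(H \right)} = - \frac{6}{5} + \frac{H}{5} + \frac{3}{10 H}$ ($g{\left(H \right)} = \frac{H - \left(6 - \frac{3}{2 H}\right)}{5} = \frac{-6 + H + \frac{3}{2 H}}{5} = - \frac{6}{5} + \frac{H}{5} + \frac{3}{10 H}$)
$22142 - 54 g{\left(c \right)} = 22142 - 54 \left(- \frac{6}{5} + \frac{1}{5} \left(-12\right) + \frac{3}{10 \left(-12\right)}\right) = 22142 - 54 \left(- \frac{6}{5} - \frac{12}{5} + \frac{3}{10} \left(- \frac{1}{12}\right)\right) = 22142 - 54 \left(- \frac{6}{5} - \frac{12}{5} - \frac{1}{40}\right) = 22142 - 54 \left(- \frac{29}{8}\right) = 22142 - - \frac{783}{4} = 22142 + \frac{783}{4} = \frac{89351}{4}$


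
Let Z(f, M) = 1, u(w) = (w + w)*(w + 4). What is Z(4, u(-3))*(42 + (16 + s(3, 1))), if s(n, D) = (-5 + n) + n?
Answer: 59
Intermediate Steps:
u(w) = 2*w*(4 + w) (u(w) = (2*w)*(4 + w) = 2*w*(4 + w))
s(n, D) = -5 + 2*n
Z(4, u(-3))*(42 + (16 + s(3, 1))) = 1*(42 + (16 + (-5 + 2*3))) = 1*(42 + (16 + (-5 + 6))) = 1*(42 + (16 + 1)) = 1*(42 + 17) = 1*59 = 59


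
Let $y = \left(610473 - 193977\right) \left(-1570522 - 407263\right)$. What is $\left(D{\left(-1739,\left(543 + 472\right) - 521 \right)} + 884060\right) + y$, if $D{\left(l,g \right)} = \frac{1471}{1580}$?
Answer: $- \frac{1301507078532529}{1580} \approx -8.2374 \cdot 10^{11}$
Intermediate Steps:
$D{\left(l,g \right)} = \frac{1471}{1580}$ ($D{\left(l,g \right)} = 1471 \cdot \frac{1}{1580} = \frac{1471}{1580}$)
$y = -823739541360$ ($y = 416496 \left(-1977785\right) = -823739541360$)
$\left(D{\left(-1739,\left(543 + 472\right) - 521 \right)} + 884060\right) + y = \left(\frac{1471}{1580} + 884060\right) - 823739541360 = \frac{1396816271}{1580} - 823739541360 = - \frac{1301507078532529}{1580}$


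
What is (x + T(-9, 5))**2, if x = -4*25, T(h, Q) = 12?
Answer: 7744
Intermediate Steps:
x = -100
(x + T(-9, 5))**2 = (-100 + 12)**2 = (-88)**2 = 7744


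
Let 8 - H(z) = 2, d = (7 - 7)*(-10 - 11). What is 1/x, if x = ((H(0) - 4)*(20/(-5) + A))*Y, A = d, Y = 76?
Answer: -1/608 ≈ -0.0016447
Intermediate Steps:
d = 0 (d = 0*(-21) = 0)
H(z) = 6 (H(z) = 8 - 1*2 = 8 - 2 = 6)
A = 0
x = -608 (x = ((6 - 4)*(20/(-5) + 0))*76 = (2*(20*(-⅕) + 0))*76 = (2*(-4 + 0))*76 = (2*(-4))*76 = -8*76 = -608)
1/x = 1/(-608) = -1/608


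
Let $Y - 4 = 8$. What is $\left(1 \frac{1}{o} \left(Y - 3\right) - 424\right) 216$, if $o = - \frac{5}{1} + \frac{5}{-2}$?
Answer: $- \frac{459216}{5} \approx -91843.0$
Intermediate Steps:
$Y = 12$ ($Y = 4 + 8 = 12$)
$o = - \frac{15}{2}$ ($o = \left(-5\right) 1 + 5 \left(- \frac{1}{2}\right) = -5 - \frac{5}{2} = - \frac{15}{2} \approx -7.5$)
$\left(1 \frac{1}{o} \left(Y - 3\right) - 424\right) 216 = \left(1 \frac{1}{- \frac{15}{2}} \left(12 - 3\right) - 424\right) 216 = \left(1 \left(- \frac{2}{15}\right) 9 - 424\right) 216 = \left(\left(- \frac{2}{15}\right) 9 - 424\right) 216 = \left(- \frac{6}{5} - 424\right) 216 = \left(- \frac{2126}{5}\right) 216 = - \frac{459216}{5}$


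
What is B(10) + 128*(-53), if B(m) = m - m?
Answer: -6784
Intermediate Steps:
B(m) = 0
B(10) + 128*(-53) = 0 + 128*(-53) = 0 - 6784 = -6784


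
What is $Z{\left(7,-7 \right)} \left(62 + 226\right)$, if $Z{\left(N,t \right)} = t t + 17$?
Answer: $19008$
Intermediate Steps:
$Z{\left(N,t \right)} = 17 + t^{2}$ ($Z{\left(N,t \right)} = t^{2} + 17 = 17 + t^{2}$)
$Z{\left(7,-7 \right)} \left(62 + 226\right) = \left(17 + \left(-7\right)^{2}\right) \left(62 + 226\right) = \left(17 + 49\right) 288 = 66 \cdot 288 = 19008$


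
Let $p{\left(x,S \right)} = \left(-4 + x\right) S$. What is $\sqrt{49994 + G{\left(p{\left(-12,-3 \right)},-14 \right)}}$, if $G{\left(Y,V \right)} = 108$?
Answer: $\sqrt{50102} \approx 223.83$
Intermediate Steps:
$p{\left(x,S \right)} = S \left(-4 + x\right)$
$\sqrt{49994 + G{\left(p{\left(-12,-3 \right)},-14 \right)}} = \sqrt{49994 + 108} = \sqrt{50102}$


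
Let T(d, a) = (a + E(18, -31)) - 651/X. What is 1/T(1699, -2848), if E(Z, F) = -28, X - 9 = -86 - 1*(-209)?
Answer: -44/126761 ≈ -0.00034711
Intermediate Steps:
X = 132 (X = 9 + (-86 - 1*(-209)) = 9 + (-86 + 209) = 9 + 123 = 132)
T(d, a) = -1449/44 + a (T(d, a) = (a - 28) - 651/132 = (-28 + a) - 651*1/132 = (-28 + a) - 217/44 = -1449/44 + a)
1/T(1699, -2848) = 1/(-1449/44 - 2848) = 1/(-126761/44) = -44/126761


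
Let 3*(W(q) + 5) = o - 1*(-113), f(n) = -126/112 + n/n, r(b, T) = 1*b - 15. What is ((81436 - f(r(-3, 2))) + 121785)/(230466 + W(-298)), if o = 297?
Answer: 4877307/5534344 ≈ 0.88128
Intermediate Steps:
r(b, T) = -15 + b (r(b, T) = b - 15 = -15 + b)
f(n) = -1/8 (f(n) = -126*1/112 + 1 = -9/8 + 1 = -1/8)
W(q) = 395/3 (W(q) = -5 + (297 - 1*(-113))/3 = -5 + (297 + 113)/3 = -5 + (1/3)*410 = -5 + 410/3 = 395/3)
((81436 - f(r(-3, 2))) + 121785)/(230466 + W(-298)) = ((81436 - 1*(-1/8)) + 121785)/(230466 + 395/3) = ((81436 + 1/8) + 121785)/(691793/3) = (651489/8 + 121785)*(3/691793) = (1625769/8)*(3/691793) = 4877307/5534344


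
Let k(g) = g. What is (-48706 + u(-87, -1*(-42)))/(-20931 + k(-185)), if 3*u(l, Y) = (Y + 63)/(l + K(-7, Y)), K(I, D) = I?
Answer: 4578399/1984904 ≈ 2.3066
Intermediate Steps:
u(l, Y) = (63 + Y)/(3*(-7 + l)) (u(l, Y) = ((Y + 63)/(l - 7))/3 = ((63 + Y)/(-7 + l))/3 = (63 + Y)/(3*(-7 + l)))
(-48706 + u(-87, -1*(-42)))/(-20931 + k(-185)) = (-48706 + (63 - 1*(-42))/(3*(-7 - 87)))/(-20931 - 185) = (-48706 + (1/3)*(63 + 42)/(-94))/(-21116) = (-48706 + (1/3)*(-1/94)*105)*(-1/21116) = (-48706 - 35/94)*(-1/21116) = -4578399/94*(-1/21116) = 4578399/1984904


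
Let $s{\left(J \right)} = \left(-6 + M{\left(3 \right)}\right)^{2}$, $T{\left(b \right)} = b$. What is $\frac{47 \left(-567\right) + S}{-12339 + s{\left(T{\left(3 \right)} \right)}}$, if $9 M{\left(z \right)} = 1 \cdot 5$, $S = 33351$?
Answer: $- \frac{271431}{498529} \approx -0.54446$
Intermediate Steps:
$M{\left(z \right)} = \frac{5}{9}$ ($M{\left(z \right)} = \frac{1 \cdot 5}{9} = \frac{1}{9} \cdot 5 = \frac{5}{9}$)
$s{\left(J \right)} = \frac{2401}{81}$ ($s{\left(J \right)} = \left(-6 + \frac{5}{9}\right)^{2} = \left(- \frac{49}{9}\right)^{2} = \frac{2401}{81}$)
$\frac{47 \left(-567\right) + S}{-12339 + s{\left(T{\left(3 \right)} \right)}} = \frac{47 \left(-567\right) + 33351}{-12339 + \frac{2401}{81}} = \frac{-26649 + 33351}{- \frac{997058}{81}} = 6702 \left(- \frac{81}{997058}\right) = - \frac{271431}{498529}$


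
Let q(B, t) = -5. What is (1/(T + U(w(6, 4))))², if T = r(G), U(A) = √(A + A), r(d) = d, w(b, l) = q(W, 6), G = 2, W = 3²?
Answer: (2 + I*√10)⁻² ≈ -0.030612 - 0.064536*I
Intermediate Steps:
W = 9
w(b, l) = -5
U(A) = √2*√A (U(A) = √(2*A) = √2*√A)
T = 2
(1/(T + U(w(6, 4))))² = (1/(2 + √2*√(-5)))² = (1/(2 + √2*(I*√5)))² = (1/(2 + I*√10))² = (2 + I*√10)⁻²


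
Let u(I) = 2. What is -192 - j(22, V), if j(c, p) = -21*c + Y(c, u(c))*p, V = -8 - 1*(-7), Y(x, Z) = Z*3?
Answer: 276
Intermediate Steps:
Y(x, Z) = 3*Z
V = -1 (V = -8 + 7 = -1)
j(c, p) = -21*c + 6*p (j(c, p) = -21*c + (3*2)*p = -21*c + 6*p)
-192 - j(22, V) = -192 - (-21*22 + 6*(-1)) = -192 - (-462 - 6) = -192 - 1*(-468) = -192 + 468 = 276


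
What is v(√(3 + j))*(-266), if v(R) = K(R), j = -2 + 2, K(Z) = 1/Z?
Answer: -266*√3/3 ≈ -153.58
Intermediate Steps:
j = 0
v(R) = 1/R
v(√(3 + j))*(-266) = -266/√(3 + 0) = -266/√3 = (√3/3)*(-266) = -266*√3/3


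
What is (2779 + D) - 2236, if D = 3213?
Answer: 3756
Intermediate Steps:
(2779 + D) - 2236 = (2779 + 3213) - 2236 = 5992 - 2236 = 3756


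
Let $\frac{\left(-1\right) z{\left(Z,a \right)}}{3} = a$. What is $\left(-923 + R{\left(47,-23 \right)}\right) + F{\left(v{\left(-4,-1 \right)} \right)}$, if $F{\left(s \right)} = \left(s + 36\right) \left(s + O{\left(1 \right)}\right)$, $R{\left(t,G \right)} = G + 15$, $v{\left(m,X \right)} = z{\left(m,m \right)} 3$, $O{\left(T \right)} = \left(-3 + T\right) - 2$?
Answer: $1373$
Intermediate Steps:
$z{\left(Z,a \right)} = - 3 a$
$O{\left(T \right)} = -5 + T$
$v{\left(m,X \right)} = - 9 m$ ($v{\left(m,X \right)} = - 3 m 3 = - 9 m$)
$R{\left(t,G \right)} = 15 + G$
$F{\left(s \right)} = \left(-4 + s\right) \left(36 + s\right)$ ($F{\left(s \right)} = \left(s + 36\right) \left(s + \left(-5 + 1\right)\right) = \left(36 + s\right) \left(s - 4\right) = \left(36 + s\right) \left(-4 + s\right) = \left(-4 + s\right) \left(36 + s\right)$)
$\left(-923 + R{\left(47,-23 \right)}\right) + F{\left(v{\left(-4,-1 \right)} \right)} = \left(-923 + \left(15 - 23\right)\right) + \left(-144 + \left(\left(-9\right) \left(-4\right)\right)^{2} + 32 \left(\left(-9\right) \left(-4\right)\right)\right) = \left(-923 - 8\right) + \left(-144 + 36^{2} + 32 \cdot 36\right) = -931 + \left(-144 + 1296 + 1152\right) = -931 + 2304 = 1373$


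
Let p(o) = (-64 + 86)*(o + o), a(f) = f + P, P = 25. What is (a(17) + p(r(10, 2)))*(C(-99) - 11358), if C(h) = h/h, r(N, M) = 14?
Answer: -7472906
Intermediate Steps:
a(f) = 25 + f (a(f) = f + 25 = 25 + f)
p(o) = 44*o (p(o) = 22*(2*o) = 44*o)
C(h) = 1
(a(17) + p(r(10, 2)))*(C(-99) - 11358) = ((25 + 17) + 44*14)*(1 - 11358) = (42 + 616)*(-11357) = 658*(-11357) = -7472906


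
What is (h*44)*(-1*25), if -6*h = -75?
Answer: -13750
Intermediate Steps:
h = 25/2 (h = -1/6*(-75) = 25/2 ≈ 12.500)
(h*44)*(-1*25) = ((25/2)*44)*(-1*25) = 550*(-25) = -13750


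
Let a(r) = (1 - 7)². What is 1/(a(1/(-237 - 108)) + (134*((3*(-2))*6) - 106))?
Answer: -1/4894 ≈ -0.00020433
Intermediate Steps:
a(r) = 36 (a(r) = (-6)² = 36)
1/(a(1/(-237 - 108)) + (134*((3*(-2))*6) - 106)) = 1/(36 + (134*((3*(-2))*6) - 106)) = 1/(36 + (134*(-6*6) - 106)) = 1/(36 + (134*(-36) - 106)) = 1/(36 + (-4824 - 106)) = 1/(36 - 4930) = 1/(-4894) = -1/4894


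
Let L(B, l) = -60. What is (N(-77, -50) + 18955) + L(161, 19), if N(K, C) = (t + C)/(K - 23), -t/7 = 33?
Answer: 1889781/100 ≈ 18898.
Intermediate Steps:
t = -231 (t = -7*33 = -231)
N(K, C) = (-231 + C)/(-23 + K) (N(K, C) = (-231 + C)/(K - 23) = (-231 + C)/(-23 + K))
(N(-77, -50) + 18955) + L(161, 19) = ((-231 - 50)/(-23 - 77) + 18955) - 60 = (-281/(-100) + 18955) - 60 = (-1/100*(-281) + 18955) - 60 = (281/100 + 18955) - 60 = 1895781/100 - 60 = 1889781/100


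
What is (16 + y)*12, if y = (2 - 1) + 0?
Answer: 204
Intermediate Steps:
y = 1 (y = 1 + 0 = 1)
(16 + y)*12 = (16 + 1)*12 = 17*12 = 204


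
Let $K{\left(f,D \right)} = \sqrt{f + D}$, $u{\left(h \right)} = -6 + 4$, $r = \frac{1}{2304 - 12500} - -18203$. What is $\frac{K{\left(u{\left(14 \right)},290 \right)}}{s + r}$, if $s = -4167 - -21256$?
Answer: $\frac{122352 \sqrt{2}}{359837231} \approx 0.00048086$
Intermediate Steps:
$s = 17089$ ($s = -4167 + 21256 = 17089$)
$r = \frac{185597787}{10196}$ ($r = \frac{1}{-10196} + 18203 = - \frac{1}{10196} + 18203 = \frac{185597787}{10196} \approx 18203.0$)
$u{\left(h \right)} = -2$
$K{\left(f,D \right)} = \sqrt{D + f}$
$\frac{K{\left(u{\left(14 \right)},290 \right)}}{s + r} = \frac{\sqrt{290 - 2}}{17089 + \frac{185597787}{10196}} = \frac{\sqrt{288}}{\frac{359837231}{10196}} = 12 \sqrt{2} \cdot \frac{10196}{359837231} = \frac{122352 \sqrt{2}}{359837231}$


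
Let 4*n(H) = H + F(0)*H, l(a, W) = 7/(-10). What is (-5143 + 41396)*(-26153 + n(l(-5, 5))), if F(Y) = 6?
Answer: -37926764757/40 ≈ -9.4817e+8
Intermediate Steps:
l(a, W) = -7/10 (l(a, W) = 7*(-⅒) = -7/10)
n(H) = 7*H/4 (n(H) = (H + 6*H)/4 = (7*H)/4 = 7*H/4)
(-5143 + 41396)*(-26153 + n(l(-5, 5))) = (-5143 + 41396)*(-26153 + (7/4)*(-7/10)) = 36253*(-26153 - 49/40) = 36253*(-1046169/40) = -37926764757/40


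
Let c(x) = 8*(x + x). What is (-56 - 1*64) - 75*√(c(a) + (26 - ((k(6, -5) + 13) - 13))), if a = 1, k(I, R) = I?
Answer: -570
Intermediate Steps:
c(x) = 16*x (c(x) = 8*(2*x) = 16*x)
(-56 - 1*64) - 75*√(c(a) + (26 - ((k(6, -5) + 13) - 13))) = (-56 - 1*64) - 75*√(16*1 + (26 - ((6 + 13) - 13))) = (-56 - 64) - 75*√(16 + (26 - (19 - 13))) = -120 - 75*√(16 + (26 - 1*6)) = -120 - 75*√(16 + (26 - 6)) = -120 - 75*√(16 + 20) = -120 - 75*√36 = -120 - 75*6 = -120 - 450 = -570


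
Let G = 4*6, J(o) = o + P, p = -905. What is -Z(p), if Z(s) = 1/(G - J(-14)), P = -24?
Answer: -1/62 ≈ -0.016129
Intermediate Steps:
J(o) = -24 + o (J(o) = o - 24 = -24 + o)
G = 24
Z(s) = 1/62 (Z(s) = 1/(24 - (-24 - 14)) = 1/(24 - 1*(-38)) = 1/(24 + 38) = 1/62)
-Z(p) = -1*1/62 = -1/62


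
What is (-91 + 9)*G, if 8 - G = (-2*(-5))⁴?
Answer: 819344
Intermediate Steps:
G = -9992 (G = 8 - (-2*(-5))⁴ = 8 - 1*10⁴ = 8 - 1*10000 = 8 - 10000 = -9992)
(-91 + 9)*G = (-91 + 9)*(-9992) = -82*(-9992) = 819344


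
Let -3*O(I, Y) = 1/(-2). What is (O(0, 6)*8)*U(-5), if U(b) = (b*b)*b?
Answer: -500/3 ≈ -166.67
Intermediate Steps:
U(b) = b³ (U(b) = b²*b = b³)
O(I, Y) = ⅙ (O(I, Y) = -⅓/(-2) = -⅓*(-½) = ⅙)
(O(0, 6)*8)*U(-5) = ((⅙)*8)*(-5)³ = (4/3)*(-125) = -500/3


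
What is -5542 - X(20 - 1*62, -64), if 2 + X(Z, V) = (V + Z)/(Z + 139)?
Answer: -537274/97 ≈ -5538.9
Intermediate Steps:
X(Z, V) = -2 + (V + Z)/(139 + Z) (X(Z, V) = -2 + (V + Z)/(Z + 139) = -2 + (V + Z)/(139 + Z))
-5542 - X(20 - 1*62, -64) = -5542 - (-278 - 64 - (20 - 1*62))/(139 + (20 - 1*62)) = -5542 - (-278 - 64 - (20 - 62))/(139 + (20 - 62)) = -5542 - (-278 - 64 - 1*(-42))/(139 - 42) = -5542 - (-278 - 64 + 42)/97 = -5542 - (-300)/97 = -5542 - 1*(-300/97) = -5542 + 300/97 = -537274/97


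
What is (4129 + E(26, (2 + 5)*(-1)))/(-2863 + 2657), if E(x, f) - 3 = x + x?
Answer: -2092/103 ≈ -20.311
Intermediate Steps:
E(x, f) = 3 + 2*x (E(x, f) = 3 + (x + x) = 3 + 2*x)
(4129 + E(26, (2 + 5)*(-1)))/(-2863 + 2657) = (4129 + (3 + 2*26))/(-2863 + 2657) = (4129 + (3 + 52))/(-206) = (4129 + 55)*(-1/206) = 4184*(-1/206) = -2092/103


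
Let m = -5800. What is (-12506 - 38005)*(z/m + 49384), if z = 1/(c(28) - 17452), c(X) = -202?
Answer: -255413204778127311/102393200 ≈ -2.4944e+9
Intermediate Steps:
z = -1/17654 (z = 1/(-202 - 17452) = 1/(-17654) = -1/17654 ≈ -5.6644e-5)
(-12506 - 38005)*(z/m + 49384) = (-12506 - 38005)*(-1/17654/(-5800) + 49384) = -50511*(-1/17654*(-1/5800) + 49384) = -50511*(1/102393200 + 49384) = -50511*5056585788801/102393200 = -255413204778127311/102393200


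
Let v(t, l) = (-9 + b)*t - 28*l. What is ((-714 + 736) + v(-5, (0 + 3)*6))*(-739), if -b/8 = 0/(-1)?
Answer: 322943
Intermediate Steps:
b = 0 (b = -0/(-1) = -0*(-1) = -8*0 = 0)
v(t, l) = -28*l - 9*t (v(t, l) = (-9 + 0)*t - 28*l = -9*t - 28*l = -28*l - 9*t)
((-714 + 736) + v(-5, (0 + 3)*6))*(-739) = ((-714 + 736) + (-28*(0 + 3)*6 - 9*(-5)))*(-739) = (22 + (-84*6 + 45))*(-739) = (22 + (-28*18 + 45))*(-739) = (22 + (-504 + 45))*(-739) = (22 - 459)*(-739) = -437*(-739) = 322943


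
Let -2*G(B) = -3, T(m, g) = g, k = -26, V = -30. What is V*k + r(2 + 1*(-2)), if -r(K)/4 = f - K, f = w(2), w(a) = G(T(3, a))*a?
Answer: 768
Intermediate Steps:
G(B) = 3/2 (G(B) = -½*(-3) = 3/2)
w(a) = 3*a/2
f = 3 (f = (3/2)*2 = 3)
r(K) = -12 + 4*K (r(K) = -4*(3 - K) = -12 + 4*K)
V*k + r(2 + 1*(-2)) = -30*(-26) + (-12 + 4*(2 + 1*(-2))) = 780 + (-12 + 4*(2 - 2)) = 780 + (-12 + 4*0) = 780 + (-12 + 0) = 780 - 12 = 768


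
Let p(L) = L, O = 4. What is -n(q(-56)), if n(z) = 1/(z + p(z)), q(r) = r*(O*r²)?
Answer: 1/1404928 ≈ 7.1178e-7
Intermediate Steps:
q(r) = 4*r³ (q(r) = r*(4*r²) = 4*r³)
n(z) = 1/(2*z) (n(z) = 1/(z + z) = 1/(2*z))
-n(q(-56)) = -1/(2*(4*(-56)³)) = -1/(2*(4*(-175616))) = -1/(2*(-702464)) = -(-1)/(2*702464) = -1*(-1/1404928) = 1/1404928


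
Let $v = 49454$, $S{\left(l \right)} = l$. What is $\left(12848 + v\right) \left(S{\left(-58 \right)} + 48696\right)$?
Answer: $3030244676$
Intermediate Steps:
$\left(12848 + v\right) \left(S{\left(-58 \right)} + 48696\right) = \left(12848 + 49454\right) \left(-58 + 48696\right) = 62302 \cdot 48638 = 3030244676$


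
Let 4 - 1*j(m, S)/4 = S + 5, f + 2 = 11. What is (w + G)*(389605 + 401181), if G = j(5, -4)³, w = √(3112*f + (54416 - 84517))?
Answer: 1366478208 + 790786*I*√2093 ≈ 1.3665e+9 + 3.6178e+7*I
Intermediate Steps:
f = 9 (f = -2 + 11 = 9)
j(m, S) = -4 - 4*S (j(m, S) = 16 - 4*(S + 5) = 16 - 4*(5 + S) = 16 + (-20 - 4*S) = -4 - 4*S)
w = I*√2093 (w = √(3112*9 + (54416 - 84517)) = √(28008 - 30101) = √(-2093) = I*√2093 ≈ 45.749*I)
G = 1728 (G = (-4 - 4*(-4))³ = (-4 + 16)³ = 12³ = 1728)
(w + G)*(389605 + 401181) = (I*√2093 + 1728)*(389605 + 401181) = (1728 + I*√2093)*790786 = 1366478208 + 790786*I*√2093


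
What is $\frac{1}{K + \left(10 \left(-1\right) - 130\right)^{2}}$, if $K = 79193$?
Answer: $\frac{1}{98793} \approx 1.0122 \cdot 10^{-5}$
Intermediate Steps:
$\frac{1}{K + \left(10 \left(-1\right) - 130\right)^{2}} = \frac{1}{79193 + \left(10 \left(-1\right) - 130\right)^{2}} = \frac{1}{79193 + \left(-10 - 130\right)^{2}} = \frac{1}{79193 + \left(-140\right)^{2}} = \frac{1}{79193 + 19600} = \frac{1}{98793}$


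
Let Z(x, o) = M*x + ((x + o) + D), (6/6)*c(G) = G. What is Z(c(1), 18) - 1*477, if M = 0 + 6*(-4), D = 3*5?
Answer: -467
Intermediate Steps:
c(G) = G
D = 15
M = -24 (M = 0 - 24 = -24)
Z(x, o) = 15 + o - 23*x (Z(x, o) = -24*x + ((x + o) + 15) = -24*x + ((o + x) + 15) = -24*x + (15 + o + x) = 15 + o - 23*x)
Z(c(1), 18) - 1*477 = (15 + 18 - 23*1) - 1*477 = (15 + 18 - 23) - 477 = 10 - 477 = -467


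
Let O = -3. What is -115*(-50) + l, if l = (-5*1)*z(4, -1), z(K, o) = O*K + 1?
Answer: 5805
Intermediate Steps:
z(K, o) = 1 - 3*K (z(K, o) = -3*K + 1 = 1 - 3*K)
l = 55 (l = (-5*1)*(1 - 3*4) = -5*(1 - 12) = -5*(-11) = 55)
-115*(-50) + l = -115*(-50) + 55 = 5750 + 55 = 5805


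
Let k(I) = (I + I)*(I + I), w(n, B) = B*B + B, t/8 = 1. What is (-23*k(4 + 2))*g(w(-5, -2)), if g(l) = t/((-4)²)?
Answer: -1656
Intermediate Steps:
t = 8 (t = 8*1 = 8)
w(n, B) = B + B² (w(n, B) = B² + B = B + B²)
k(I) = 4*I² (k(I) = (2*I)*(2*I) = 4*I²)
g(l) = ½ (g(l) = 8/((-4)²) = 8/16 = 8*(1/16) = ½)
(-23*k(4 + 2))*g(w(-5, -2)) = -92*(4 + 2)²*(½) = -92*6²*(½) = -92*36*(½) = -23*144*(½) = -3312*½ = -1656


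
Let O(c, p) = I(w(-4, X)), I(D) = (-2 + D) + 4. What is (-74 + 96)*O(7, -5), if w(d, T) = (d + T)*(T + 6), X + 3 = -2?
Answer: -154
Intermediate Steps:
X = -5 (X = -3 - 2 = -5)
w(d, T) = (6 + T)*(T + d) (w(d, T) = (T + d)*(6 + T) = (6 + T)*(T + d))
I(D) = 2 + D
O(c, p) = -7 (O(c, p) = 2 + ((-5)² + 6*(-5) + 6*(-4) - 5*(-4)) = 2 + (25 - 30 - 24 + 20) = 2 - 9 = -7)
(-74 + 96)*O(7, -5) = (-74 + 96)*(-7) = 22*(-7) = -154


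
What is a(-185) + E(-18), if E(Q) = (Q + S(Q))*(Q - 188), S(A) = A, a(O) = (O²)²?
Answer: 1171358041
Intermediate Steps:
a(O) = O⁴
E(Q) = 2*Q*(-188 + Q) (E(Q) = (Q + Q)*(Q - 188) = (2*Q)*(-188 + Q) = 2*Q*(-188 + Q))
a(-185) + E(-18) = (-185)⁴ + 2*(-18)*(-188 - 18) = 1171350625 + 2*(-18)*(-206) = 1171350625 + 7416 = 1171358041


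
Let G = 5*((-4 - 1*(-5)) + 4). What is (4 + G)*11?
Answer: 319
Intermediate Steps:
G = 25 (G = 5*((-4 + 5) + 4) = 5*(1 + 4) = 5*5 = 25)
(4 + G)*11 = (4 + 25)*11 = 29*11 = 319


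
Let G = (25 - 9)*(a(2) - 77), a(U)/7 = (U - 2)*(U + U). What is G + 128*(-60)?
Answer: -8912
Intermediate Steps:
a(U) = 14*U*(-2 + U) (a(U) = 7*((U - 2)*(U + U)) = 7*((-2 + U)*(2*U)) = 7*(2*U*(-2 + U)) = 14*U*(-2 + U))
G = -1232 (G = (25 - 9)*(14*2*(-2 + 2) - 77) = 16*(14*2*0 - 77) = 16*(0 - 77) = 16*(-77) = -1232)
G + 128*(-60) = -1232 + 128*(-60) = -1232 - 7680 = -8912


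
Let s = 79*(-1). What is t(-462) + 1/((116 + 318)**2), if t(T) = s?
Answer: -14880123/188356 ≈ -79.000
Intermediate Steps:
s = -79
t(T) = -79
t(-462) + 1/((116 + 318)**2) = -79 + 1/((116 + 318)**2) = -79 + 1/(434**2) = -79 + 1/188356 = -14880123/188356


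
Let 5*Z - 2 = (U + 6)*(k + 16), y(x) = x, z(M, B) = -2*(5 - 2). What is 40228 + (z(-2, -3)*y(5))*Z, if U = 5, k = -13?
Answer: 40018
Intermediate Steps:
z(M, B) = -6 (z(M, B) = -2*3 = -6)
Z = 7 (Z = ⅖ + ((5 + 6)*(-13 + 16))/5 = ⅖ + (11*3)/5 = ⅖ + (⅕)*33 = ⅖ + 33/5 = 7)
40228 + (z(-2, -3)*y(5))*Z = 40228 - 6*5*7 = 40228 - 30*7 = 40228 - 210 = 40018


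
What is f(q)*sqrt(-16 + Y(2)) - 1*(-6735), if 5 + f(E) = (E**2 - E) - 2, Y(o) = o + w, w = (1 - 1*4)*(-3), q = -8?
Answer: 6735 + 65*I*sqrt(5) ≈ 6735.0 + 145.34*I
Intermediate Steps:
w = 9 (w = (1 - 4)*(-3) = -3*(-3) = 9)
Y(o) = 9 + o (Y(o) = o + 9 = 9 + o)
f(E) = -7 + E**2 - E (f(E) = -5 + ((E**2 - E) - 2) = -5 + (-2 + E**2 - E) = -7 + E**2 - E)
f(q)*sqrt(-16 + Y(2)) - 1*(-6735) = (-7 + (-8)**2 - 1*(-8))*sqrt(-16 + (9 + 2)) - 1*(-6735) = (-7 + 64 + 8)*sqrt(-16 + 11) + 6735 = 65*sqrt(-5) + 6735 = 65*(I*sqrt(5)) + 6735 = 65*I*sqrt(5) + 6735 = 6735 + 65*I*sqrt(5)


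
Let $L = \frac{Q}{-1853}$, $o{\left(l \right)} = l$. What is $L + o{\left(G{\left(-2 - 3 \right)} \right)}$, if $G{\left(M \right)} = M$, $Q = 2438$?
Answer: $- \frac{11703}{1853} \approx -6.3157$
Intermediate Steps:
$L = - \frac{2438}{1853}$ ($L = \frac{2438}{-1853} = 2438 \left(- \frac{1}{1853}\right) = - \frac{2438}{1853} \approx -1.3157$)
$L + o{\left(G{\left(-2 - 3 \right)} \right)} = - \frac{2438}{1853} - 5 = - \frac{11703}{1853}$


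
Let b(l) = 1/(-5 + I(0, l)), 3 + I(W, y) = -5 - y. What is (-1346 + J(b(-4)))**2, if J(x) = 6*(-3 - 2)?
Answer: 1893376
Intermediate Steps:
I(W, y) = -8 - y (I(W, y) = -3 + (-5 - y) = -8 - y)
b(l) = 1/(-13 - l) (b(l) = 1/(-5 + (-8 - l)) = 1/(-13 - l))
J(x) = -30 (J(x) = 6*(-5) = -30)
(-1346 + J(b(-4)))**2 = (-1346 - 30)**2 = (-1376)**2 = 1893376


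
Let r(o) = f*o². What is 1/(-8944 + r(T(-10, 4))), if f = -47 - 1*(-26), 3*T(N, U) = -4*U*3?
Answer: -1/14320 ≈ -6.9832e-5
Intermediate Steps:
T(N, U) = -4*U (T(N, U) = (-4*U*3)/3 = (-12*U)/3 = -4*U)
f = -21 (f = -47 + 26 = -21)
r(o) = -21*o²
1/(-8944 + r(T(-10, 4))) = 1/(-8944 - 21*(-4*4)²) = 1/(-8944 - 21*(-16)²) = 1/(-8944 - 21*256) = 1/(-8944 - 5376) = 1/(-14320) = -1/14320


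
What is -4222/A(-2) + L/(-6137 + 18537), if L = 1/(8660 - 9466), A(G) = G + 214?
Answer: -10549089253/529703200 ≈ -19.915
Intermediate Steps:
A(G) = 214 + G
L = -1/806 (L = 1/(-806) = -1/806 ≈ -0.0012407)
-4222/A(-2) + L/(-6137 + 18537) = -4222/(214 - 2) - 1/(806*(-6137 + 18537)) = -4222/212 - 1/806/12400 = -4222*1/212 - 1/806*1/12400 = -2111/106 - 1/9994400 = -10549089253/529703200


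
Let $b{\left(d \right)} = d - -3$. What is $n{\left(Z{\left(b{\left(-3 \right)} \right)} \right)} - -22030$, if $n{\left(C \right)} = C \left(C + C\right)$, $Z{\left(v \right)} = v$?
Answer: $22030$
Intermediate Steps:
$b{\left(d \right)} = 3 + d$ ($b{\left(d \right)} = d + 3 = 3 + d$)
$n{\left(C \right)} = 2 C^{2}$ ($n{\left(C \right)} = C 2 C = 2 C^{2}$)
$n{\left(Z{\left(b{\left(-3 \right)} \right)} \right)} - -22030 = 2 \left(3 - 3\right)^{2} - -22030 = 2 \cdot 0^{2} + 22030 = 2 \cdot 0 + 22030 = 0 + 22030 = 22030$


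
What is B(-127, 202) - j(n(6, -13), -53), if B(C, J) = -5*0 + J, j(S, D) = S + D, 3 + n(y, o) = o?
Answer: 271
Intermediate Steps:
n(y, o) = -3 + o
j(S, D) = D + S
B(C, J) = J (B(C, J) = 0 + J = J)
B(-127, 202) - j(n(6, -13), -53) = 202 - (-53 + (-3 - 13)) = 202 - (-53 - 16) = 202 - 1*(-69) = 202 + 69 = 271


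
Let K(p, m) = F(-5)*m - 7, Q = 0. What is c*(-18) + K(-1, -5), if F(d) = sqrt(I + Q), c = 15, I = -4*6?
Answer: -277 - 10*I*sqrt(6) ≈ -277.0 - 24.495*I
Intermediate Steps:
I = -24
F(d) = 2*I*sqrt(6) (F(d) = sqrt(-24 + 0) = sqrt(-24) = 2*I*sqrt(6))
K(p, m) = -7 + 2*I*m*sqrt(6) (K(p, m) = (2*I*sqrt(6))*m - 7 = 2*I*m*sqrt(6) - 7 = -7 + 2*I*m*sqrt(6))
c*(-18) + K(-1, -5) = 15*(-18) + (-7 + 2*I*(-5)*sqrt(6)) = -270 + (-7 - 10*I*sqrt(6)) = -277 - 10*I*sqrt(6)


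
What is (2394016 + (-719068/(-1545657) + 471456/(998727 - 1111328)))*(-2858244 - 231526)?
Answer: -1287383379886394286652760/174042523857 ≈ -7.3969e+12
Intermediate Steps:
(2394016 + (-719068/(-1545657) + 471456/(998727 - 1111328)))*(-2858244 - 231526) = (2394016 + (-719068*(-1/1545657) + 471456/(-112601)))*(-3089770) = (2394016 + (719068/1545657 + 471456*(-1/112601)))*(-3089770) = (2394016 + (719068/1545657 - 471456/112601))*(-3089770) = (2394016 - 647741490724/174042523857)*(-3089770) = (416659939052548988/174042523857)*(-3089770) = -1287383379886394286652760/174042523857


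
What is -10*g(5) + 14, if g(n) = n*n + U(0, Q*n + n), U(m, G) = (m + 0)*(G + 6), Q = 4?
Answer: -236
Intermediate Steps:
U(m, G) = m*(6 + G)
g(n) = n**2 (g(n) = n*n + 0*(6 + (4*n + n)) = n**2 + 0*(6 + 5*n) = n**2 + 0 = n**2)
-10*g(5) + 14 = -10*5**2 + 14 = -10*25 + 14 = -250 + 14 = -236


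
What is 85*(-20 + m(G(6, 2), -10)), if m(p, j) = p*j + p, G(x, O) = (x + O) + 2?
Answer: -9350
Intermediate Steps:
G(x, O) = 2 + O + x (G(x, O) = (O + x) + 2 = 2 + O + x)
m(p, j) = p + j*p (m(p, j) = j*p + p = p + j*p)
85*(-20 + m(G(6, 2), -10)) = 85*(-20 + (2 + 2 + 6)*(1 - 10)) = 85*(-20 + 10*(-9)) = 85*(-20 - 90) = 85*(-110) = -9350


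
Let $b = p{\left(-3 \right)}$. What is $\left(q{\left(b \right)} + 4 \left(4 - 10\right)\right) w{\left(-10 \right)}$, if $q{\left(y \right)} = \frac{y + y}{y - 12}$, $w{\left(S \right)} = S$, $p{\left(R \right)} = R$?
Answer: $236$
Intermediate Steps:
$b = -3$
$q{\left(y \right)} = \frac{2 y}{-12 + y}$
$\left(q{\left(b \right)} + 4 \left(4 - 10\right)\right) w{\left(-10 \right)} = \left(2 \left(-3\right) \frac{1}{-12 - 3} + 4 \left(4 - 10\right)\right) \left(-10\right) = \left(2 \left(-3\right) \frac{1}{-15} + 4 \left(-6\right)\right) \left(-10\right) = \left(2 \left(-3\right) \left(- \frac{1}{15}\right) - 24\right) \left(-10\right) = \left(\frac{2}{5} - 24\right) \left(-10\right) = \left(- \frac{118}{5}\right) \left(-10\right) = 236$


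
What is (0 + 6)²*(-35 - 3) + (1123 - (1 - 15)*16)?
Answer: -21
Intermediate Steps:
(0 + 6)²*(-35 - 3) + (1123 - (1 - 15)*16) = 6²*(-38) + (1123 - (-14)*16) = 36*(-38) + (1123 - 1*(-224)) = -1368 + (1123 + 224) = -1368 + 1347 = -21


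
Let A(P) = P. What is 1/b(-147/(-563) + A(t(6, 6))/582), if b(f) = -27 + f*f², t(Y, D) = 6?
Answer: -162869734101131/4394226550590289 ≈ -0.037064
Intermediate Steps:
b(f) = -27 + f³
1/b(-147/(-563) + A(t(6, 6))/582) = 1/(-27 + (-147/(-563) + 6/582)³) = 1/(-27 + (-147*(-1/563) + 6*(1/582))³) = 1/(-27 + (147/563 + 1/97)³) = 1/(-27 + (14822/54611)³) = 1/(-27 + 3256270140248/162869734101131) = 1/(-4394226550590289/162869734101131) = -162869734101131/4394226550590289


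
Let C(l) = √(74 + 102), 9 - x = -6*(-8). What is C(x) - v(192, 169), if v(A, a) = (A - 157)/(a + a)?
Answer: -35/338 + 4*√11 ≈ 13.163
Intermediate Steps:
v(A, a) = (-157 + A)/(2*a) (v(A, a) = (-157 + A)/((2*a)) = (-157 + A)*(1/(2*a)) = (-157 + A)/(2*a))
x = -39 (x = 9 - (-6)*(-8) = 9 - 1*48 = 9 - 48 = -39)
C(l) = 4*√11 (C(l) = √176 = 4*√11)
C(x) - v(192, 169) = 4*√11 - (-157 + 192)/(2*169) = 4*√11 - 35/(2*169) = 4*√11 - 1*35/338 = 4*√11 - 35/338 = -35/338 + 4*√11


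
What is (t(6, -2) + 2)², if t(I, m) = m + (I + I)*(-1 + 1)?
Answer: 0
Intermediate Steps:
t(I, m) = m (t(I, m) = m + (2*I)*0 = m + 0 = m)
(t(6, -2) + 2)² = (-2 + 2)² = 0² = 0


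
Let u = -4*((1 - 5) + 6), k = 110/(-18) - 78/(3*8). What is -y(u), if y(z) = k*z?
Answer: -674/9 ≈ -74.889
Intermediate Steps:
k = -337/36 (k = 110*(-1/18) - 78/24 = -55/9 - 78*1/24 = -55/9 - 13/4 = -337/36 ≈ -9.3611)
u = -8 (u = -4*(-4 + 6) = -4*2 = -8)
y(z) = -337*z/36
-y(u) = -(-337)*(-8)/36 = -1*674/9 = -674/9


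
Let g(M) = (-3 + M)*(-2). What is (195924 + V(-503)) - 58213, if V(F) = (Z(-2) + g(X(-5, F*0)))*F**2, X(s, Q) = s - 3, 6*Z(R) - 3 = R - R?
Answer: 11660827/2 ≈ 5.8304e+6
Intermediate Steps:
Z(R) = 1/2 (Z(R) = 1/2 + (R - R)/6 = 1/2 + (1/6)*0 = 1/2 + 0 = 1/2)
X(s, Q) = -3 + s
g(M) = 6 - 2*M
V(F) = 45*F**2/2 (V(F) = (1/2 + (6 - 2*(-3 - 5)))*F**2 = (1/2 + (6 - 2*(-8)))*F**2 = (1/2 + (6 + 16))*F**2 = (1/2 + 22)*F**2 = 45*F**2/2)
(195924 + V(-503)) - 58213 = (195924 + (45/2)*(-503)**2) - 58213 = (195924 + (45/2)*253009) - 58213 = (195924 + 11385405/2) - 58213 = 11777253/2 - 58213 = 11660827/2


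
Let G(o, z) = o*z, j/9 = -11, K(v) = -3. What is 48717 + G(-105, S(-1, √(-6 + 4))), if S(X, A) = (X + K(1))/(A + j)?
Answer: 477531171/9803 - 420*I*√2/9803 ≈ 48713.0 - 0.060591*I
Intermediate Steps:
j = -99 (j = 9*(-11) = -99)
S(X, A) = (-3 + X)/(-99 + A) (S(X, A) = (X - 3)/(A - 99) = (-3 + X)/(-99 + A))
48717 + G(-105, S(-1, √(-6 + 4))) = 48717 - 105*(-3 - 1)/(-99 + √(-6 + 4)) = 48717 - 105*(-4)/(-99 + √(-2)) = 48717 - 105*(-4)/(-99 + I*√2) = 48717 - (-420)/(-99 + I*√2) = 48717 + 420/(-99 + I*√2)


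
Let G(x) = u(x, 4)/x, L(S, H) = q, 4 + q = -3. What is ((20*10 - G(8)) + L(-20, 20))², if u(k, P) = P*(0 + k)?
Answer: 35721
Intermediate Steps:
q = -7 (q = -4 - 3 = -7)
u(k, P) = P*k
L(S, H) = -7
G(x) = 4 (G(x) = (4*x)/x = 4)
((20*10 - G(8)) + L(-20, 20))² = ((20*10 - 1*4) - 7)² = ((200 - 4) - 7)² = (196 - 7)² = 189² = 35721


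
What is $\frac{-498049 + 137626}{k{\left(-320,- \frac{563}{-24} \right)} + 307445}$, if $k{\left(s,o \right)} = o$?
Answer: $- \frac{8650152}{7379243} \approx -1.1722$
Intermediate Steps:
$\frac{-498049 + 137626}{k{\left(-320,- \frac{563}{-24} \right)} + 307445} = \frac{-498049 + 137626}{- \frac{563}{-24} + 307445} = - \frac{360423}{\left(-563\right) \left(- \frac{1}{24}\right) + 307445} = - \frac{360423}{\frac{563}{24} + 307445} = - \frac{360423}{\frac{7379243}{24}} = \left(-360423\right) \frac{24}{7379243} = - \frac{8650152}{7379243}$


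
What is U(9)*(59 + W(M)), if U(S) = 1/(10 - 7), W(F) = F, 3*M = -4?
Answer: 173/9 ≈ 19.222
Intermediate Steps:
M = -4/3 (M = (1/3)*(-4) = -4/3 ≈ -1.3333)
U(S) = 1/3
U(9)*(59 + W(M)) = (59 - 4/3)/3 = (1/3)*(173/3) = 173/9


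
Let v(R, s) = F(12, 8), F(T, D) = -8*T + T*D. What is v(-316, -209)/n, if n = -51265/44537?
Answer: 0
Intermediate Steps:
F(T, D) = -8*T + D*T
v(R, s) = 0 (v(R, s) = 12*(-8 + 8) = 12*0 = 0)
n = -51265/44537 (n = -51265*1/44537 = -51265/44537 ≈ -1.1511)
v(-316, -209)/n = 0/(-51265/44537) = 0*(-44537/51265) = 0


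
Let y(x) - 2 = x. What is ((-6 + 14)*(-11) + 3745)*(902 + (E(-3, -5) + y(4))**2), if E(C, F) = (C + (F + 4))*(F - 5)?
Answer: 11036826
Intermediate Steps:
E(C, F) = (-5 + F)*(4 + C + F) (E(C, F) = (C + (4 + F))*(-5 + F) = (4 + C + F)*(-5 + F) = (-5 + F)*(4 + C + F))
y(x) = 2 + x
((-6 + 14)*(-11) + 3745)*(902 + (E(-3, -5) + y(4))**2) = ((-6 + 14)*(-11) + 3745)*(902 + ((-20 + (-5)**2 - 1*(-5) - 5*(-3) - 3*(-5)) + (2 + 4))**2) = (8*(-11) + 3745)*(902 + ((-20 + 25 + 5 + 15 + 15) + 6)**2) = (-88 + 3745)*(902 + (40 + 6)**2) = 3657*(902 + 46**2) = 3657*(902 + 2116) = 3657*3018 = 11036826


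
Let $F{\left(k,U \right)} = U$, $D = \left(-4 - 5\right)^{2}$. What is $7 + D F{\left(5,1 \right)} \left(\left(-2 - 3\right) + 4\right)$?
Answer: $-74$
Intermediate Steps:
$D = 81$ ($D = \left(-9\right)^{2} = 81$)
$7 + D F{\left(5,1 \right)} \left(\left(-2 - 3\right) + 4\right) = 7 + 81 \cdot 1 \left(\left(-2 - 3\right) + 4\right) = 7 + 81 \cdot 1 \left(-5 + 4\right) = 7 + 81 \cdot 1 \left(-1\right) = 7 + 81 \left(-1\right) = 7 - 81 = -74$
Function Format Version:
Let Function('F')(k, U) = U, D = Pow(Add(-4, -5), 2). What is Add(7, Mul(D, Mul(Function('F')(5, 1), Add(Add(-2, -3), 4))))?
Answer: -74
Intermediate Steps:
D = 81 (D = Pow(-9, 2) = 81)
Add(7, Mul(D, Mul(Function('F')(5, 1), Add(Add(-2, -3), 4)))) = Add(7, Mul(81, Mul(1, Add(Add(-2, -3), 4)))) = Add(7, Mul(81, Mul(1, Add(-5, 4)))) = Add(7, Mul(81, Mul(1, -1))) = Add(7, Mul(81, -1)) = Add(7, -81) = -74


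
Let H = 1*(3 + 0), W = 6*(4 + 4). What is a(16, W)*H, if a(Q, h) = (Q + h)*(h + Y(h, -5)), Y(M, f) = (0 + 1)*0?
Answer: 9216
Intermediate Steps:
Y(M, f) = 0 (Y(M, f) = 1*0 = 0)
W = 48 (W = 6*8 = 48)
a(Q, h) = h*(Q + h) (a(Q, h) = (Q + h)*(h + 0) = (Q + h)*h = h*(Q + h))
H = 3 (H = 1*3 = 3)
a(16, W)*H = (48*(16 + 48))*3 = (48*64)*3 = 3072*3 = 9216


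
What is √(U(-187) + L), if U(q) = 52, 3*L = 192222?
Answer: √64126 ≈ 253.23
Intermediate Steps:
L = 64074 (L = (⅓)*192222 = 64074)
√(U(-187) + L) = √(52 + 64074) = √64126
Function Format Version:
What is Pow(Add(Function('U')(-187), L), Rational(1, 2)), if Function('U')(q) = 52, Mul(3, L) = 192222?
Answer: Pow(64126, Rational(1, 2)) ≈ 253.23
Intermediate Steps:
L = 64074 (L = Mul(Rational(1, 3), 192222) = 64074)
Pow(Add(Function('U')(-187), L), Rational(1, 2)) = Pow(Add(52, 64074), Rational(1, 2)) = Pow(64126, Rational(1, 2))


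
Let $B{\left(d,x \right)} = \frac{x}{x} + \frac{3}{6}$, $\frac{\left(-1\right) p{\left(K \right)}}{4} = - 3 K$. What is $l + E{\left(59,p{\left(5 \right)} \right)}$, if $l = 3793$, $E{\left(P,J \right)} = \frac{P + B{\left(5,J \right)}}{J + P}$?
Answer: $\frac{902855}{238} \approx 3793.5$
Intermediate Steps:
$p{\left(K \right)} = 12 K$ ($p{\left(K \right)} = - 4 \left(- 3 K\right) = 12 K$)
$B{\left(d,x \right)} = \frac{3}{2}$ ($B{\left(d,x \right)} = 1 + 3 \cdot \frac{1}{6} = 1 + \frac{1}{2} = \frac{3}{2}$)
$E{\left(P,J \right)} = \frac{\frac{3}{2} + P}{J + P}$ ($E{\left(P,J \right)} = \frac{P + \frac{3}{2}}{J + P} = \frac{\frac{3}{2} + P}{J + P}$)
$l + E{\left(59,p{\left(5 \right)} \right)} = 3793 + \frac{\frac{3}{2} + 59}{12 \cdot 5 + 59} = 3793 + \frac{1}{60 + 59} \cdot \frac{121}{2} = 3793 + \frac{1}{119} \cdot \frac{121}{2} = 3793 + \frac{121}{238} = \frac{902855}{238}$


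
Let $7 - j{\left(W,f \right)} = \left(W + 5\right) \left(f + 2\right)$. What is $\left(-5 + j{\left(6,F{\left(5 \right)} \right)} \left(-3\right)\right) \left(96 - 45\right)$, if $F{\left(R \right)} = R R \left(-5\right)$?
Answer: $-208335$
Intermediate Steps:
$F{\left(R \right)} = - 5 R^{2}$ ($F{\left(R \right)} = R^{2} \left(-5\right) = - 5 R^{2}$)
$j{\left(W,f \right)} = 7 - \left(2 + f\right) \left(5 + W\right)$ ($j{\left(W,f \right)} = 7 - \left(W + 5\right) \left(f + 2\right) = 7 - \left(5 + W\right) \left(2 + f\right) = 7 - \left(2 + f\right) \left(5 + W\right)$)
$\left(-5 + j{\left(6,F{\left(5 \right)} \right)} \left(-3\right)\right) \left(96 - 45\right) = \left(-5 + \left(-3 - 5 \left(- 5 \cdot 5^{2}\right) - 12 - 6 \left(- 5 \cdot 5^{2}\right)\right) \left(-3\right)\right) \left(96 - 45\right) = \left(-5 + \left(-3 - 5 \left(\left(-5\right) 25\right) - 12 - 6 \left(\left(-5\right) 25\right)\right) \left(-3\right)\right) 51 = \left(-5 + \left(-3 - -625 - 12 - 6 \left(-125\right)\right) \left(-3\right)\right) 51 = \left(-5 + \left(-3 + 625 - 12 + 750\right) \left(-3\right)\right) 51 = \left(-5 + 1360 \left(-3\right)\right) 51 = \left(-5 - 4080\right) 51 = \left(-4085\right) 51 = -208335$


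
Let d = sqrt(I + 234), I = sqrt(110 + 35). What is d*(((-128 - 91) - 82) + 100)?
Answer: -201*sqrt(234 + sqrt(145)) ≈ -3152.8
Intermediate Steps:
I = sqrt(145) ≈ 12.042
d = sqrt(234 + sqrt(145)) (d = sqrt(sqrt(145) + 234) = sqrt(234 + sqrt(145)) ≈ 15.686)
d*(((-128 - 91) - 82) + 100) = sqrt(234 + sqrt(145))*(((-128 - 91) - 82) + 100) = sqrt(234 + sqrt(145))*((-219 - 82) + 100) = sqrt(234 + sqrt(145))*(-301 + 100) = sqrt(234 + sqrt(145))*(-201) = -201*sqrt(234 + sqrt(145))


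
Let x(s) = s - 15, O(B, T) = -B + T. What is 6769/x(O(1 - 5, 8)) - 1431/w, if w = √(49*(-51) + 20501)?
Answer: -6769/3 - 1431*√18002/18002 ≈ -2267.0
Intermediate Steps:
O(B, T) = T - B
x(s) = -15 + s
w = √18002 (w = √(-2499 + 20501) = √18002 ≈ 134.17)
6769/x(O(1 - 5, 8)) - 1431/w = 6769/(-15 + (8 - (1 - 5))) - 1431*√18002/18002 = 6769/(-15 + (8 - 1*(-4))) - 1431*√18002/18002 = 6769/(-15 + (8 + 4)) - 1431*√18002/18002 = 6769/(-15 + 12) - 1431*√18002/18002 = 6769/(-3) - 1431*√18002/18002 = 6769*(-⅓) - 1431*√18002/18002 = -6769/3 - 1431*√18002/18002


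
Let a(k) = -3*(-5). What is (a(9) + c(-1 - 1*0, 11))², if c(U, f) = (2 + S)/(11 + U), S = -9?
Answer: 20449/100 ≈ 204.49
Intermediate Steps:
c(U, f) = -7/(11 + U) (c(U, f) = (2 - 9)/(11 + U) = -7/(11 + U))
a(k) = 15
(a(9) + c(-1 - 1*0, 11))² = (15 - 7/(11 + (-1 - 1*0)))² = (15 - 7/(11 + (-1 + 0)))² = (15 - 7/(11 - 1))² = (15 - 7/10)² = (143/10)² = 20449/100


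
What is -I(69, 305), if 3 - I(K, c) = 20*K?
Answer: 1377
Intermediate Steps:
I(K, c) = 3 - 20*K
-I(69, 305) = -(3 - 20*69) = -(3 - 1380) = -1*(-1377) = 1377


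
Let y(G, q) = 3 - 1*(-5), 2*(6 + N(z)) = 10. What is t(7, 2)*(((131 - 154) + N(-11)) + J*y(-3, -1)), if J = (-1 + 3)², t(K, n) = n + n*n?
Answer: 48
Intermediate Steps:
N(z) = -1 (N(z) = -6 + (½)*10 = -6 + 5 = -1)
y(G, q) = 8 (y(G, q) = 3 + 5 = 8)
t(K, n) = n + n²
J = 4 (J = 2² = 4)
t(7, 2)*(((131 - 154) + N(-11)) + J*y(-3, -1)) = (2*(1 + 2))*(((131 - 154) - 1) + 4*8) = (2*3)*((-23 - 1) + 32) = 6*(-24 + 32) = 6*8 = 48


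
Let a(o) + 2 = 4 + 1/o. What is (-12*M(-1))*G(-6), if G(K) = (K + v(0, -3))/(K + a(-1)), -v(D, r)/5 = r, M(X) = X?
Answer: -108/5 ≈ -21.600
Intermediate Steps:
a(o) = 2 + 1/o (a(o) = -2 + (4 + 1/o) = 2 + 1/o)
v(D, r) = -5*r
G(K) = (15 + K)/(1 + K) (G(K) = (K - 5*(-3))/(K + (2 + 1/(-1))) = (K + 15)/(K + (2 - 1)) = (15 + K)/(K + 1) = (15 + K)/(1 + K))
(-12*M(-1))*G(-6) = (-12*(-1))*((15 - 6)/(1 - 6)) = 12*(9/(-5)) = 12*(-⅕*9) = 12*(-9/5) = -108/5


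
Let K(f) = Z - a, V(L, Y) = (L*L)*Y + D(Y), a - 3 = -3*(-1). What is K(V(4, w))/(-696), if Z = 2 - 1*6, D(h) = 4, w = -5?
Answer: 5/348 ≈ 0.014368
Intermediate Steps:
Z = -4 (Z = 2 - 6 = -4)
a = 6 (a = 3 - 3*(-1) = 3 + 3 = 6)
V(L, Y) = 4 + Y*L² (V(L, Y) = (L*L)*Y + 4 = L²*Y + 4 = Y*L² + 4 = 4 + Y*L²)
K(f) = -10 (K(f) = -4 - 1*6 = -4 - 6 = -10)
K(V(4, w))/(-696) = -10/(-696) = -10*(-1/696) = 5/348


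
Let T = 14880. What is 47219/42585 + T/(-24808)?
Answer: 67218019/132056085 ≈ 0.50901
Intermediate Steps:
47219/42585 + T/(-24808) = 47219/42585 + 14880/(-24808) = 47219*(1/42585) + 14880*(-1/24808) = 47219/42585 - 1860/3101 = 67218019/132056085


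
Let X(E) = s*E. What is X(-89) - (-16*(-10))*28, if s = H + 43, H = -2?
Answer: -8129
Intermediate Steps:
s = 41 (s = -2 + 43 = 41)
X(E) = 41*E
X(-89) - (-16*(-10))*28 = 41*(-89) - (-16*(-10))*28 = -3649 - 160*28 = -3649 - 1*4480 = -3649 - 4480 = -8129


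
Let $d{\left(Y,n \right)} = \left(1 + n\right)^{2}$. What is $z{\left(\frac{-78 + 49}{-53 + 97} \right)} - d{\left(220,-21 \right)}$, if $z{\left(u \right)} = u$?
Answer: $- \frac{17629}{44} \approx -400.66$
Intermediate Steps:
$z{\left(\frac{-78 + 49}{-53 + 97} \right)} - d{\left(220,-21 \right)} = \frac{-78 + 49}{-53 + 97} - \left(1 - 21\right)^{2} = - \frac{29}{44} - \left(-20\right)^{2} = \left(-29\right) \frac{1}{44} - 400 = - \frac{29}{44} - 400 = - \frac{17629}{44}$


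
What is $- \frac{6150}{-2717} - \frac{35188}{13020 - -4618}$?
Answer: $\frac{6433952}{23961223} \approx 0.26852$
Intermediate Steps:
$- \frac{6150}{-2717} - \frac{35188}{13020 - -4618} = \left(-6150\right) \left(- \frac{1}{2717}\right) - \frac{35188}{13020 + 4618} = \frac{6150}{2717} - \frac{35188}{17638} = \frac{6150}{2717} - \frac{17594}{8819} = \frac{6433952}{23961223}$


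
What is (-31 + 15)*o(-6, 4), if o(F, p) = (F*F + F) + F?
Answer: -384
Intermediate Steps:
o(F, p) = F**2 + 2*F (o(F, p) = (F**2 + F) + F = (F + F**2) + F = F**2 + 2*F)
(-31 + 15)*o(-6, 4) = (-31 + 15)*(-6*(2 - 6)) = -(-96)*(-4) = -16*24 = -384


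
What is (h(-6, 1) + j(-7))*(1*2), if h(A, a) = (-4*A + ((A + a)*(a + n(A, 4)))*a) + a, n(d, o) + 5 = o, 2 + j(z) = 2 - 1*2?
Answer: 46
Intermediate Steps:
j(z) = -2 (j(z) = -2 + (2 - 1*2) = -2 + (2 - 2) = -2 + 0 = -2)
n(d, o) = -5 + o
h(A, a) = a - 4*A + a*(-1 + a)*(A + a) (h(A, a) = (-4*A + ((A + a)*(a + (-5 + 4)))*a) + a = (-4*A + ((A + a)*(a - 1))*a) + a = (-4*A + ((A + a)*(-1 + a))*a) + a = (-4*A + ((-1 + a)*(A + a))*a) + a = (-4*A + a*(-1 + a)*(A + a)) + a = a - 4*A + a*(-1 + a)*(A + a))
(h(-6, 1) + j(-7))*(1*2) = ((1 + 1**3 - 1*1**2 - 4*(-6) - 6*1**2 - 1*(-6)*1) - 2)*(1*2) = ((1 + 1 - 1*1 + 24 - 6*1 + 6) - 2)*2 = ((1 + 1 - 1 + 24 - 6 + 6) - 2)*2 = (25 - 2)*2 = 23*2 = 46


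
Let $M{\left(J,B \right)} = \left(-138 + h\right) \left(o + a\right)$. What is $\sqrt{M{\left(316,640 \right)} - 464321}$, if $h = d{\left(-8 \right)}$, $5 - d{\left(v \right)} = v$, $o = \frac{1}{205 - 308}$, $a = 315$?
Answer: $\frac{21 i \sqrt{12117229}}{103} \approx 709.71 i$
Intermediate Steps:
$o = - \frac{1}{103}$ ($o = \frac{1}{-103} = - \frac{1}{103} \approx -0.0097087$)
$d{\left(v \right)} = 5 - v$
$h = 13$ ($h = 5 - -8 = 5 + 8 = 13$)
$M{\left(J,B \right)} = - \frac{4055500}{103}$ ($M{\left(J,B \right)} = \left(-138 + 13\right) \left(- \frac{1}{103} + 315\right) = \left(-125\right) \frac{32444}{103} = - \frac{4055500}{103}$)
$\sqrt{M{\left(316,640 \right)} - 464321} = \sqrt{- \frac{4055500}{103} - 464321} = \sqrt{- \frac{51880563}{103}} = \frac{21 i \sqrt{12117229}}{103}$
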